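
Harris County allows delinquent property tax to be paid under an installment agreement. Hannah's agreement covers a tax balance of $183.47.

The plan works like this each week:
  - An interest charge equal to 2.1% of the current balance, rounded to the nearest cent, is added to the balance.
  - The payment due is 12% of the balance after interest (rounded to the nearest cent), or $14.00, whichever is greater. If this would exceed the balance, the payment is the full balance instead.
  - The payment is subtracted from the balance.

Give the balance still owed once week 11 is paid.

$33.15

Week 1: opening $183.47; interest $3.85 → $187.32; payment $22.48; balance $164.84
Week 2: opening $164.84; interest $3.46 → $168.30; payment $20.20; balance $148.10
Week 3: opening $148.10; interest $3.11 → $151.21; payment $18.15; balance $133.06
Week 4: opening $133.06; interest $2.79 → $135.85; payment $16.30; balance $119.55
Week 5: opening $119.55; interest $2.51 → $122.06; payment $14.65; balance $107.41
Week 6: opening $107.41; interest $2.26 → $109.67; payment $14.00; balance $95.67
Week 7: opening $95.67; interest $2.01 → $97.68; payment $14.00; balance $83.68
Week 8: opening $83.68; interest $1.76 → $85.44; payment $14.00; balance $71.44
Week 9: opening $71.44; interest $1.50 → $72.94; payment $14.00; balance $58.94
Week 10: opening $58.94; interest $1.24 → $60.18; payment $14.00; balance $46.18
Week 11: opening $46.18; interest $0.97 → $47.15; payment $14.00; balance $33.15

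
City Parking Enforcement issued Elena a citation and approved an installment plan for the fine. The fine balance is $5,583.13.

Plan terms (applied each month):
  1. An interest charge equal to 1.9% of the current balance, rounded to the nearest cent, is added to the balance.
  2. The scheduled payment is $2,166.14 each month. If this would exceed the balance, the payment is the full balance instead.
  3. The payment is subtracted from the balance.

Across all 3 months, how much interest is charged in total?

$200.07

Month 1: $5,583.13 +$106.08 interest = $5,689.21; pay $2,166.14 → $3,523.07
Month 2: $3,523.07 +$66.94 interest = $3,590.01; pay $2,166.14 → $1,423.87
Month 3: $1,423.87 +$27.05 interest = $1,450.92; pay $1,450.92 → $0.00
Total interest: $106.08 + $66.94 + $27.05 = $200.07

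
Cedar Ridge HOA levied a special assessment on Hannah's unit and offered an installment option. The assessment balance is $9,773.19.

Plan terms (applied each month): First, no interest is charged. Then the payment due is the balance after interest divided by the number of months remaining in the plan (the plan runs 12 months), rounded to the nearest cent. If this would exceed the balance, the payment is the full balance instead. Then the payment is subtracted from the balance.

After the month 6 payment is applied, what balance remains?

$4,886.61

Month 1: $9,773.19 − $814.43 → $8,958.76
Month 2: $8,958.76 − $814.43 → $8,144.33
Month 3: $8,144.33 − $814.43 → $7,329.90
Month 4: $7,329.90 − $814.43 → $6,515.47
Month 5: $6,515.47 − $814.43 → $5,701.04
Month 6: $5,701.04 − $814.43 → $4,886.61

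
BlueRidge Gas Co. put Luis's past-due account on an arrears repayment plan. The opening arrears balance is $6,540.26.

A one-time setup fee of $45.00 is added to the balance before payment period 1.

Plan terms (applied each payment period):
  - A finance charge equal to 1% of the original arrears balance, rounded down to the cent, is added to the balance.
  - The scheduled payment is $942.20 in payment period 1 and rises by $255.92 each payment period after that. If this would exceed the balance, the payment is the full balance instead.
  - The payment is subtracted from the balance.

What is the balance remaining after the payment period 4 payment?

Payment period 1: opening $6,585.26; interest $65.40 → $6,650.66; payment $942.20; balance $5,708.46
Payment period 2: opening $5,708.46; interest $65.40 → $5,773.86; payment $1,198.12; balance $4,575.74
Payment period 3: opening $4,575.74; interest $65.40 → $4,641.14; payment $1,454.04; balance $3,187.10
Payment period 4: opening $3,187.10; interest $65.40 → $3,252.50; payment $1,709.96; balance $1,542.54

$1,542.54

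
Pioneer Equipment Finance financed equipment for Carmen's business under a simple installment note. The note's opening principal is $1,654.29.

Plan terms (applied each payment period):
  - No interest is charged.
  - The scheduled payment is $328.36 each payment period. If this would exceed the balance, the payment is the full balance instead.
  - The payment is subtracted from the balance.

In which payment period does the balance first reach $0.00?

# | Opening | Payment | End bal
1 | $1,654.29 | $328.36 | $1,325.93
2 | $1,325.93 | $328.36 | $997.57
3 | $997.57 | $328.36 | $669.21
4 | $669.21 | $328.36 | $340.85
5 | $340.85 | $328.36 | $12.49
6 | $12.49 | $12.49 | $0.00
Balance reaches $0.00 in payment period 6.

6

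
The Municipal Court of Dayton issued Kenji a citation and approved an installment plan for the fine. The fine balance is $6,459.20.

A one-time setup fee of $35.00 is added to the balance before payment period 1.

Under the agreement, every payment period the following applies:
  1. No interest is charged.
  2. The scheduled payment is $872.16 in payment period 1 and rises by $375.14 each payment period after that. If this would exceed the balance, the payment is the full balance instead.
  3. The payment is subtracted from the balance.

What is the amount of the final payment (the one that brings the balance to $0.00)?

Payment period 1: $6,494.20 − $872.16 → $5,622.04
Payment period 2: $5,622.04 − $1,247.30 → $4,374.74
Payment period 3: $4,374.74 − $1,622.44 → $2,752.30
Payment period 4: $2,752.30 − $1,997.58 → $754.72
Payment period 5: $754.72 − $754.72 → $0.00

$754.72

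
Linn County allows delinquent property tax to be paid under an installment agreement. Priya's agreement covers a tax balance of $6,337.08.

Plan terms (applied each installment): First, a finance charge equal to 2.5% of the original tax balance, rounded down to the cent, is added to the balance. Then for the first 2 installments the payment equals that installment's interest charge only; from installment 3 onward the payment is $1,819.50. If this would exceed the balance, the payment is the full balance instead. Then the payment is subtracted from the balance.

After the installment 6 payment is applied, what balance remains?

$0.00

Installment 1: opening $6,337.08; interest $158.42 → $6,495.50; payment $158.42; balance $6,337.08
Installment 2: opening $6,337.08; interest $158.42 → $6,495.50; payment $158.42; balance $6,337.08
Installment 3: opening $6,337.08; interest $158.42 → $6,495.50; payment $1,819.50; balance $4,676.00
Installment 4: opening $4,676.00; interest $158.42 → $4,834.42; payment $1,819.50; balance $3,014.92
Installment 5: opening $3,014.92; interest $158.42 → $3,173.34; payment $1,819.50; balance $1,353.84
Installment 6: opening $1,353.84; interest $158.42 → $1,512.26; payment $1,512.26; balance $0.00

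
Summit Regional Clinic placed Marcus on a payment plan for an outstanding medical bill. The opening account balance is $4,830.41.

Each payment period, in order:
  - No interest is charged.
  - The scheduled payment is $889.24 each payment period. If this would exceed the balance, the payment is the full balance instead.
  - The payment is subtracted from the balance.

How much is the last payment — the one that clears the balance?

Payment period 1: $4,830.41 − $889.24 → $3,941.17
Payment period 2: $3,941.17 − $889.24 → $3,051.93
Payment period 3: $3,051.93 − $889.24 → $2,162.69
Payment period 4: $2,162.69 − $889.24 → $1,273.45
Payment period 5: $1,273.45 − $889.24 → $384.21
Payment period 6: $384.21 − $384.21 → $0.00

$384.21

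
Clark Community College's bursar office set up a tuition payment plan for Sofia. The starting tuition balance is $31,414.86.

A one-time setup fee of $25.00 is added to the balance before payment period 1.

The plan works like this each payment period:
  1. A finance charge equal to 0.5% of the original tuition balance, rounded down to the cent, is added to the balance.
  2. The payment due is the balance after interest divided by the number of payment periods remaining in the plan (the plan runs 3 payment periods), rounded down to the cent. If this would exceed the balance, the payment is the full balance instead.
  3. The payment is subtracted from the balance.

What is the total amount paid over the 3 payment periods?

Payment period 1: opening $31,439.86; interest $157.07 → $31,596.93; payment $10,532.31; balance $21,064.62
Payment period 2: opening $21,064.62; interest $157.07 → $21,221.69; payment $10,610.84; balance $10,610.85
Payment period 3: opening $10,610.85; interest $157.07 → $10,767.92; payment $10,767.92; balance $0.00
Total paid: $31,911.07

$31,911.07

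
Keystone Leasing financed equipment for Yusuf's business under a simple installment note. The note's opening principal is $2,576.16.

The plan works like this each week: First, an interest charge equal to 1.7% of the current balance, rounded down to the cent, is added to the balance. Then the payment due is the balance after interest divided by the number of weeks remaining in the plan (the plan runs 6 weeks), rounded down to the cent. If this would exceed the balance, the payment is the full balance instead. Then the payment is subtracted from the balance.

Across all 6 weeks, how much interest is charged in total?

$157.67

Week 1: $2,576.16 +$43.79 interest = $2,619.95; pay $436.65 → $2,183.30
Week 2: $2,183.30 +$37.11 interest = $2,220.41; pay $444.08 → $1,776.33
Week 3: $1,776.33 +$30.19 interest = $1,806.52; pay $451.63 → $1,354.89
Week 4: $1,354.89 +$23.03 interest = $1,377.92; pay $459.30 → $918.62
Week 5: $918.62 +$15.61 interest = $934.23; pay $467.11 → $467.12
Week 6: $467.12 +$7.94 interest = $475.06; pay $475.06 → $0.00
Total interest: $43.79 + $37.11 + $30.19 + $23.03 + $15.61 + $7.94 = $157.67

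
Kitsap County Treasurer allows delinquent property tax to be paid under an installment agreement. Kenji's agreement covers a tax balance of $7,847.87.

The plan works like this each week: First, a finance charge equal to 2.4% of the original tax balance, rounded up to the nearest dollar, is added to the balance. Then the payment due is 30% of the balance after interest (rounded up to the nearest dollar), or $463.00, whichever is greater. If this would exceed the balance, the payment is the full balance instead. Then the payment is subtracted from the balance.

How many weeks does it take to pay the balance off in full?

Week 1: opening $7,847.87; interest $189.00 → $8,036.87; payment $2,412.00; balance $5,624.87
Week 2: opening $5,624.87; interest $189.00 → $5,813.87; payment $1,745.00; balance $4,068.87
Week 3: opening $4,068.87; interest $189.00 → $4,257.87; payment $1,278.00; balance $2,979.87
Week 4: opening $2,979.87; interest $189.00 → $3,168.87; payment $951.00; balance $2,217.87
Week 5: opening $2,217.87; interest $189.00 → $2,406.87; payment $723.00; balance $1,683.87
Week 6: opening $1,683.87; interest $189.00 → $1,872.87; payment $562.00; balance $1,310.87
Week 7: opening $1,310.87; interest $189.00 → $1,499.87; payment $463.00; balance $1,036.87
Week 8: opening $1,036.87; interest $189.00 → $1,225.87; payment $463.00; balance $762.87
Week 9: opening $762.87; interest $189.00 → $951.87; payment $463.00; balance $488.87
Week 10: opening $488.87; interest $189.00 → $677.87; payment $463.00; balance $214.87
Week 11: opening $214.87; interest $189.00 → $403.87; payment $403.87; balance $0.00
Balance reaches $0.00 in week 11.

11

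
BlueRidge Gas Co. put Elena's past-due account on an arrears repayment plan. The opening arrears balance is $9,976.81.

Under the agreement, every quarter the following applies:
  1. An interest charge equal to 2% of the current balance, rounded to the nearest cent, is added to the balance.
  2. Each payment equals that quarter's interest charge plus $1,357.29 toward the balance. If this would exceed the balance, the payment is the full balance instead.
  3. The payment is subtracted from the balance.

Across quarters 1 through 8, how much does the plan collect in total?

Quarter 1: opening $9,976.81; interest $199.54 → $10,176.35; payment $1,556.83; balance $8,619.52
Quarter 2: opening $8,619.52; interest $172.39 → $8,791.91; payment $1,529.68; balance $7,262.23
Quarter 3: opening $7,262.23; interest $145.24 → $7,407.47; payment $1,502.53; balance $5,904.94
Quarter 4: opening $5,904.94; interest $118.10 → $6,023.04; payment $1,475.39; balance $4,547.65
Quarter 5: opening $4,547.65; interest $90.95 → $4,638.60; payment $1,448.24; balance $3,190.36
Quarter 6: opening $3,190.36; interest $63.81 → $3,254.17; payment $1,421.10; balance $1,833.07
Quarter 7: opening $1,833.07; interest $36.66 → $1,869.73; payment $1,393.95; balance $475.78
Quarter 8: opening $475.78; interest $9.52 → $485.30; payment $485.30; balance $0.00
Total paid: $10,813.02

$10,813.02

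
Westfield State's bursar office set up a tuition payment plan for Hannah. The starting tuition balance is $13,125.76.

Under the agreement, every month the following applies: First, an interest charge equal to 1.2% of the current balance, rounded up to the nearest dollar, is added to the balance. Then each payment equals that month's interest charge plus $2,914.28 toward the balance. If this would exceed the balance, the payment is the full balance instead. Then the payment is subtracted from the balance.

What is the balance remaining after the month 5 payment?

# | Opening | Interest | Payment | End bal
1 | $13,125.76 | $158.00 | $3,072.28 | $10,211.48
2 | $10,211.48 | $123.00 | $3,037.28 | $7,297.20
3 | $7,297.20 | $88.00 | $3,002.28 | $4,382.92
4 | $4,382.92 | $53.00 | $2,967.28 | $1,468.64
5 | $1,468.64 | $18.00 | $1,486.64 | $0.00

$0.00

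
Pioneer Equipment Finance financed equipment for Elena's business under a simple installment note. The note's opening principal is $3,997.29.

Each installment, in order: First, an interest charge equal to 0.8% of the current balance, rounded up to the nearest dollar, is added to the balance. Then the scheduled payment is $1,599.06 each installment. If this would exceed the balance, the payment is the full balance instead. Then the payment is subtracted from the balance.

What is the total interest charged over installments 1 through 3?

$59.00

Installment 1: $3,997.29 +$32.00 interest = $4,029.29; pay $1,599.06 → $2,430.23
Installment 2: $2,430.23 +$20.00 interest = $2,450.23; pay $1,599.06 → $851.17
Installment 3: $851.17 +$7.00 interest = $858.17; pay $858.17 → $0.00
Total interest: $32.00 + $20.00 + $7.00 = $59.00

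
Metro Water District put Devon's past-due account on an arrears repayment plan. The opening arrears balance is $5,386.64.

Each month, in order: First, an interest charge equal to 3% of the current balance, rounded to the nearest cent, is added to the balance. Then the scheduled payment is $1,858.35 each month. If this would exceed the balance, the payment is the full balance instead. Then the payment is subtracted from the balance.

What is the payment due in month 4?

$146.42

# | Opening | Interest | Payment | End bal
1 | $5,386.64 | $161.60 | $1,858.35 | $3,689.89
2 | $3,689.89 | $110.70 | $1,858.35 | $1,942.24
3 | $1,942.24 | $58.27 | $1,858.35 | $142.16
4 | $142.16 | $4.26 | $146.42 | $0.00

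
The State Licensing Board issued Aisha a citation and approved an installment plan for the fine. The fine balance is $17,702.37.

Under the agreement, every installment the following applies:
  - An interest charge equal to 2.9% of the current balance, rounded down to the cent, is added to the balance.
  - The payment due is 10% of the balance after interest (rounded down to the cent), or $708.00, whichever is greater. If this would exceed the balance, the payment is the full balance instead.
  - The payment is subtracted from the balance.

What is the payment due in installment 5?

Installment 1: $17,702.37 +$513.36 interest = $18,215.73; pay $1,821.57 → $16,394.16
Installment 2: $16,394.16 +$475.43 interest = $16,869.59; pay $1,686.95 → $15,182.64
Installment 3: $15,182.64 +$440.29 interest = $15,622.93; pay $1,562.29 → $14,060.64
Installment 4: $14,060.64 +$407.75 interest = $14,468.39; pay $1,446.83 → $13,021.56
Installment 5: $13,021.56 +$377.62 interest = $13,399.18; pay $1,339.91 → $12,059.27

$1,339.91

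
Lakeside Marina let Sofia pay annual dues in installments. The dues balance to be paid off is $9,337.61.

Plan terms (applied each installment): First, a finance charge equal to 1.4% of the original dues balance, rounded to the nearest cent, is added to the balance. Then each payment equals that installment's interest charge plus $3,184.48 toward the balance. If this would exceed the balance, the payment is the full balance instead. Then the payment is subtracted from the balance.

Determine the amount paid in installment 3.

Installment 1: opening $9,337.61; interest $130.73 → $9,468.34; payment $3,315.21; balance $6,153.13
Installment 2: opening $6,153.13; interest $130.73 → $6,283.86; payment $3,315.21; balance $2,968.65
Installment 3: opening $2,968.65; interest $130.73 → $3,099.38; payment $3,099.38; balance $0.00

$3,099.38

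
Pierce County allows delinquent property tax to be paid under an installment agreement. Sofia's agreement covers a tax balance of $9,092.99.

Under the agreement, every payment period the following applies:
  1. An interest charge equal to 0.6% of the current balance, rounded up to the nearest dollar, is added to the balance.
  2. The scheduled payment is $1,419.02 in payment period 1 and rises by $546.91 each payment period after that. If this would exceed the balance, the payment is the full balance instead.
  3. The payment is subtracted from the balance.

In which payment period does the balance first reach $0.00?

5

Payment period 1: $9,092.99 +$55.00 interest = $9,147.99; pay $1,419.02 → $7,728.97
Payment period 2: $7,728.97 +$47.00 interest = $7,775.97; pay $1,965.93 → $5,810.04
Payment period 3: $5,810.04 +$35.00 interest = $5,845.04; pay $2,512.84 → $3,332.20
Payment period 4: $3,332.20 +$20.00 interest = $3,352.20; pay $3,059.75 → $292.45
Payment period 5: $292.45 +$2.00 interest = $294.45; pay $294.45 → $0.00
Balance reaches $0.00 in payment period 5.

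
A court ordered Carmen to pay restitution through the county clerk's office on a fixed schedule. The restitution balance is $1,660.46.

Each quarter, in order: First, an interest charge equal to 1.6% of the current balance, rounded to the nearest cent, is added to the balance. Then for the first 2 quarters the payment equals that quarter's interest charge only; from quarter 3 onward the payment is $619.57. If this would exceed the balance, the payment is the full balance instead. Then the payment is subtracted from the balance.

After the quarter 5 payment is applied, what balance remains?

$0.00

# | Opening | Interest | Payment | End bal
1 | $1,660.46 | $26.57 | $26.57 | $1,660.46
2 | $1,660.46 | $26.57 | $26.57 | $1,660.46
3 | $1,660.46 | $26.57 | $619.57 | $1,067.46
4 | $1,067.46 | $17.08 | $619.57 | $464.97
5 | $464.97 | $7.44 | $472.41 | $0.00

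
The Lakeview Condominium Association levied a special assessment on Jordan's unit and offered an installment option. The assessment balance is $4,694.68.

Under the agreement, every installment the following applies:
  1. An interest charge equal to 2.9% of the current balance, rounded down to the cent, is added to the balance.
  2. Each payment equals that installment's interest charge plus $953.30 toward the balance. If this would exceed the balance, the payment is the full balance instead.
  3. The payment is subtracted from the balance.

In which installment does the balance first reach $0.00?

5

# | Opening | Interest | Payment | End bal
1 | $4,694.68 | $136.14 | $1,089.44 | $3,741.38
2 | $3,741.38 | $108.50 | $1,061.80 | $2,788.08
3 | $2,788.08 | $80.85 | $1,034.15 | $1,834.78
4 | $1,834.78 | $53.20 | $1,006.50 | $881.48
5 | $881.48 | $25.56 | $907.04 | $0.00
Balance reaches $0.00 in installment 5.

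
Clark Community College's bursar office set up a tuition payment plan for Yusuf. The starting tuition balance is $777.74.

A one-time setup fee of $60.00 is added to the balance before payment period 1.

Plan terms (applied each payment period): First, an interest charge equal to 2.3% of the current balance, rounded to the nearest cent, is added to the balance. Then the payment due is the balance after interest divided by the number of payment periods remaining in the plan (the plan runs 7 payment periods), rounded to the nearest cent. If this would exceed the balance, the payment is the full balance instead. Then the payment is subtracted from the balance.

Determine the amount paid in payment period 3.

$128.13

Payment period 1: opening $837.74; interest $19.27 → $857.01; payment $122.43; balance $734.58
Payment period 2: opening $734.58; interest $16.90 → $751.48; payment $125.25; balance $626.23
Payment period 3: opening $626.23; interest $14.40 → $640.63; payment $128.13; balance $512.50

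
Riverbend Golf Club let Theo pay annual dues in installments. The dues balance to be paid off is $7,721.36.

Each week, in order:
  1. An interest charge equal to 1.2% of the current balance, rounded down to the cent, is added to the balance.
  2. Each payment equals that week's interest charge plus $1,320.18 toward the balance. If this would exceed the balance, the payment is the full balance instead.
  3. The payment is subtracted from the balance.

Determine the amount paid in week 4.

$1,365.30

# | Opening | Interest | Payment | End bal
1 | $7,721.36 | $92.65 | $1,412.83 | $6,401.18
2 | $6,401.18 | $76.81 | $1,396.99 | $5,081.00
3 | $5,081.00 | $60.97 | $1,381.15 | $3,760.82
4 | $3,760.82 | $45.12 | $1,365.30 | $2,440.64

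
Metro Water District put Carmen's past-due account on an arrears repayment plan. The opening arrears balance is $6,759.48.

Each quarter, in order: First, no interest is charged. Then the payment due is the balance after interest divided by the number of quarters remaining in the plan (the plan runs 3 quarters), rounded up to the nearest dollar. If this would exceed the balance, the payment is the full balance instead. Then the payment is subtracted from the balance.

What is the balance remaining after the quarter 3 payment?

$0.00

Quarter 1: opening $6,759.48; payment $2,254.00; balance $4,505.48
Quarter 2: opening $4,505.48; payment $2,253.00; balance $2,252.48
Quarter 3: opening $2,252.48; payment $2,252.48; balance $0.00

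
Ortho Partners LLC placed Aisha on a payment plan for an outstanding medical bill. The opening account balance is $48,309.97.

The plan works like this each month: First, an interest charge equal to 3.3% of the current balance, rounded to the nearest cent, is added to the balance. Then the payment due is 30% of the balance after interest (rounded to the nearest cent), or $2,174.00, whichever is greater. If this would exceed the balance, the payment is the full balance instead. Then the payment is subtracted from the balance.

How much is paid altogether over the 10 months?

Month 1: opening $48,309.97; interest $1,594.23 → $49,904.20; payment $14,971.26; balance $34,932.94
Month 2: opening $34,932.94; interest $1,152.79 → $36,085.73; payment $10,825.72; balance $25,260.01
Month 3: opening $25,260.01; interest $833.58 → $26,093.59; payment $7,828.08; balance $18,265.51
Month 4: opening $18,265.51; interest $602.76 → $18,868.27; payment $5,660.48; balance $13,207.79
Month 5: opening $13,207.79; interest $435.86 → $13,643.65; payment $4,093.10; balance $9,550.55
Month 6: opening $9,550.55; interest $315.17 → $9,865.72; payment $2,959.72; balance $6,906.00
Month 7: opening $6,906.00; interest $227.90 → $7,133.90; payment $2,174.00; balance $4,959.90
Month 8: opening $4,959.90; interest $163.68 → $5,123.58; payment $2,174.00; balance $2,949.58
Month 9: opening $2,949.58; interest $97.34 → $3,046.92; payment $2,174.00; balance $872.92
Month 10: opening $872.92; interest $28.81 → $901.73; payment $901.73; balance $0.00
Total paid: $53,762.09

$53,762.09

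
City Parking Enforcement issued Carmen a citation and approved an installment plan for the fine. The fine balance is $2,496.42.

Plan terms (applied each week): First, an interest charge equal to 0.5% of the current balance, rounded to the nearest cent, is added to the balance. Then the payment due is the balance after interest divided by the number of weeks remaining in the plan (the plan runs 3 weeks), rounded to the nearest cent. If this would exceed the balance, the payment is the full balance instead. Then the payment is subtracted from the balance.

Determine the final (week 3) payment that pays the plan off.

Week 1: $2,496.42 +$12.48 interest = $2,508.90; pay $836.30 → $1,672.60
Week 2: $1,672.60 +$8.36 interest = $1,680.96; pay $840.48 → $840.48
Week 3: $840.48 +$4.20 interest = $844.68; pay $844.68 → $0.00

$844.68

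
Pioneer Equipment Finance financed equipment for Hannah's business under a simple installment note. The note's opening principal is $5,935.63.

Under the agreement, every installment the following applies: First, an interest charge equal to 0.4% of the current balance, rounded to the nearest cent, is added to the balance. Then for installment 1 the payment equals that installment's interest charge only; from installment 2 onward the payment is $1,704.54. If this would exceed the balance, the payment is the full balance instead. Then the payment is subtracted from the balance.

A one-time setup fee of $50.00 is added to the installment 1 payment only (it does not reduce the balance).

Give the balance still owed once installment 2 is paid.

Installment 1: $5,935.63 +$23.74 interest = $5,959.37; pay $23.74 (+ $50.00 fee) → $5,935.63
Installment 2: $5,935.63 +$23.74 interest = $5,959.37; pay $1,704.54 → $4,254.83

$4,254.83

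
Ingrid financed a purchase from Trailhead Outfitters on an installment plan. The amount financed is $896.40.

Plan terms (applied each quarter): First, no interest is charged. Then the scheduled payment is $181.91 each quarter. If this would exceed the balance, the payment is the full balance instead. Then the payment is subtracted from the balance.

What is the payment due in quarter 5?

Quarter 1: $896.40 − $181.91 → $714.49
Quarter 2: $714.49 − $181.91 → $532.58
Quarter 3: $532.58 − $181.91 → $350.67
Quarter 4: $350.67 − $181.91 → $168.76
Quarter 5: $168.76 − $168.76 → $0.00

$168.76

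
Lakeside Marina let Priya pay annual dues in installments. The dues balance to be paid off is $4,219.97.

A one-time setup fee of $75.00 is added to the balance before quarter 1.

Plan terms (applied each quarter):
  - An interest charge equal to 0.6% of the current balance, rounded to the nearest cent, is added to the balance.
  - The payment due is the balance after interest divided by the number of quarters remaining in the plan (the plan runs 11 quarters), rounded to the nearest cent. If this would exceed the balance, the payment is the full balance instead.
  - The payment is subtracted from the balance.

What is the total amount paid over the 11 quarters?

# | Opening | Interest | Payment | End bal
1 | $4,294.97 | $25.77 | $392.79 | $3,927.95
2 | $3,927.95 | $23.57 | $395.15 | $3,556.37
3 | $3,556.37 | $21.34 | $397.52 | $3,180.19
4 | $3,180.19 | $19.08 | $399.91 | $2,799.36
5 | $2,799.36 | $16.80 | $402.31 | $2,413.85
6 | $2,413.85 | $14.48 | $404.72 | $2,023.61
7 | $2,023.61 | $12.14 | $407.15 | $1,628.60
8 | $1,628.60 | $9.77 | $409.59 | $1,228.78
9 | $1,228.78 | $7.37 | $412.05 | $824.10
10 | $824.10 | $4.94 | $414.52 | $414.52
11 | $414.52 | $2.49 | $417.01 | $0.00
Total paid: $4,452.72

$4,452.72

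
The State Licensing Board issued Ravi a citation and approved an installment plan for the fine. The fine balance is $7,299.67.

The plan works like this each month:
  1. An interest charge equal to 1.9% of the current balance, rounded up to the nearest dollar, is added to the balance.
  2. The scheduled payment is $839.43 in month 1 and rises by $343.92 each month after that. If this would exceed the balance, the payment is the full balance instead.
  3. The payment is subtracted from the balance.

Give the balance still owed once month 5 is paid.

$158.32

# | Opening | Interest | Payment | End bal
1 | $7,299.67 | $139.00 | $839.43 | $6,599.24
2 | $6,599.24 | $126.00 | $1,183.35 | $5,541.89
3 | $5,541.89 | $106.00 | $1,527.27 | $4,120.62
4 | $4,120.62 | $79.00 | $1,871.19 | $2,328.43
5 | $2,328.43 | $45.00 | $2,215.11 | $158.32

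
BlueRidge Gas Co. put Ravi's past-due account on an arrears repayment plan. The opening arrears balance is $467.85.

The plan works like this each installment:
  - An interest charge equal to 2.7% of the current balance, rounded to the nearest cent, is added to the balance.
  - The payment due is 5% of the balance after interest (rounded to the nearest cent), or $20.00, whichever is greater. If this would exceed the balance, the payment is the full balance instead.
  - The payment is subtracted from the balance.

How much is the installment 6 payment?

Installment 1: $467.85 +$12.63 interest = $480.48; pay $24.02 → $456.46
Installment 2: $456.46 +$12.32 interest = $468.78; pay $23.44 → $445.34
Installment 3: $445.34 +$12.02 interest = $457.36; pay $22.87 → $434.49
Installment 4: $434.49 +$11.73 interest = $446.22; pay $22.31 → $423.91
Installment 5: $423.91 +$11.45 interest = $435.36; pay $21.77 → $413.59
Installment 6: $413.59 +$11.17 interest = $424.76; pay $21.24 → $403.52

$21.24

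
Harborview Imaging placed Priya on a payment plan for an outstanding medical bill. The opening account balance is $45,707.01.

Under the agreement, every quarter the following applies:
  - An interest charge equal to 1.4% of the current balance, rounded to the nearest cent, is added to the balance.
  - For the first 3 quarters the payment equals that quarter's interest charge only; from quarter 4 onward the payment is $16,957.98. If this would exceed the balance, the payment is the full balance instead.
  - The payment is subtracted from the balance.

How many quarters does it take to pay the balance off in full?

6

# | Opening | Interest | Payment | End bal
1 | $45,707.01 | $639.90 | $639.90 | $45,707.01
2 | $45,707.01 | $639.90 | $639.90 | $45,707.01
3 | $45,707.01 | $639.90 | $639.90 | $45,707.01
4 | $45,707.01 | $639.90 | $16,957.98 | $29,388.93
5 | $29,388.93 | $411.45 | $16,957.98 | $12,842.40
6 | $12,842.40 | $179.79 | $13,022.19 | $0.00
Balance reaches $0.00 in quarter 6.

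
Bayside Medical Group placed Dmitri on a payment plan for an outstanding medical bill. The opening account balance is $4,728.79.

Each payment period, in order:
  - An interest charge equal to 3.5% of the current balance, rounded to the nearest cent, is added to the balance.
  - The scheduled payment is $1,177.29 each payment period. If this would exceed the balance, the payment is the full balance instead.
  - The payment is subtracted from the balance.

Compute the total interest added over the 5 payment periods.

$460.81

Payment period 1: opening $4,728.79; interest $165.51 → $4,894.30; payment $1,177.29; balance $3,717.01
Payment period 2: opening $3,717.01; interest $130.10 → $3,847.11; payment $1,177.29; balance $2,669.82
Payment period 3: opening $2,669.82; interest $93.44 → $2,763.26; payment $1,177.29; balance $1,585.97
Payment period 4: opening $1,585.97; interest $55.51 → $1,641.48; payment $1,177.29; balance $464.19
Payment period 5: opening $464.19; interest $16.25 → $480.44; payment $480.44; balance $0.00
Total interest: $165.51 + $130.10 + $93.44 + $55.51 + $16.25 = $460.81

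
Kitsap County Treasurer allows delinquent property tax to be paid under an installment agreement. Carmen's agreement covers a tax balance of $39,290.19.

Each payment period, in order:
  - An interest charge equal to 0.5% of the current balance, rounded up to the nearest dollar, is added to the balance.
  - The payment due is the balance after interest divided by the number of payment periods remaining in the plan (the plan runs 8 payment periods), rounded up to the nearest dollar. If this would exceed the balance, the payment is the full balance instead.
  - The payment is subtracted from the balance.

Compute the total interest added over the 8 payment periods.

$898.00

Payment period 1: $39,290.19 +$197.00 interest = $39,487.19; pay $4,936.00 → $34,551.19
Payment period 2: $34,551.19 +$173.00 interest = $34,724.19; pay $4,961.00 → $29,763.19
Payment period 3: $29,763.19 +$149.00 interest = $29,912.19; pay $4,986.00 → $24,926.19
Payment period 4: $24,926.19 +$125.00 interest = $25,051.19; pay $5,011.00 → $20,040.19
Payment period 5: $20,040.19 +$101.00 interest = $20,141.19; pay $5,036.00 → $15,105.19
Payment period 6: $15,105.19 +$76.00 interest = $15,181.19; pay $5,061.00 → $10,120.19
Payment period 7: $10,120.19 +$51.00 interest = $10,171.19; pay $5,086.00 → $5,085.19
Payment period 8: $5,085.19 +$26.00 interest = $5,111.19; pay $5,111.19 → $0.00
Total interest: $197.00 + $173.00 + $149.00 + $125.00 + $101.00 + $76.00 + $51.00 + $26.00 = $898.00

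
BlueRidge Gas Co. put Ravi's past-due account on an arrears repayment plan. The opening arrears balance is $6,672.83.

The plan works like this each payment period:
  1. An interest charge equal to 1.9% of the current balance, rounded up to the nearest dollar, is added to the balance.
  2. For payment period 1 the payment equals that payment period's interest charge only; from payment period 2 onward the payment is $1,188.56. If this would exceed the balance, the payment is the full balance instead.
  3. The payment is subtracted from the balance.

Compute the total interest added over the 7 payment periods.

$581.00

Payment period 1: $6,672.83 +$127.00 interest = $6,799.83; pay $127.00 → $6,672.83
Payment period 2: $6,672.83 +$127.00 interest = $6,799.83; pay $1,188.56 → $5,611.27
Payment period 3: $5,611.27 +$107.00 interest = $5,718.27; pay $1,188.56 → $4,529.71
Payment period 4: $4,529.71 +$87.00 interest = $4,616.71; pay $1,188.56 → $3,428.15
Payment period 5: $3,428.15 +$66.00 interest = $3,494.15; pay $1,188.56 → $2,305.59
Payment period 6: $2,305.59 +$44.00 interest = $2,349.59; pay $1,188.56 → $1,161.03
Payment period 7: $1,161.03 +$23.00 interest = $1,184.03; pay $1,184.03 → $0.00
Total interest: $127.00 + $127.00 + $107.00 + $87.00 + $66.00 + $44.00 + $23.00 = $581.00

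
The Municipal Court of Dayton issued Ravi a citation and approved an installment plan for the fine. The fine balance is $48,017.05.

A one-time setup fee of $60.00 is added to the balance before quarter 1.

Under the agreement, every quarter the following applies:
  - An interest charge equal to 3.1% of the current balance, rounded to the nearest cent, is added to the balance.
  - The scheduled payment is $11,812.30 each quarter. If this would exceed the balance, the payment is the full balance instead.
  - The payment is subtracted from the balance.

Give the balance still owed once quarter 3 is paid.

$16,141.46

Quarter 1: opening $48,077.05; interest $1,490.39 → $49,567.44; payment $11,812.30; balance $37,755.14
Quarter 2: opening $37,755.14; interest $1,170.41 → $38,925.55; payment $11,812.30; balance $27,113.25
Quarter 3: opening $27,113.25; interest $840.51 → $27,953.76; payment $11,812.30; balance $16,141.46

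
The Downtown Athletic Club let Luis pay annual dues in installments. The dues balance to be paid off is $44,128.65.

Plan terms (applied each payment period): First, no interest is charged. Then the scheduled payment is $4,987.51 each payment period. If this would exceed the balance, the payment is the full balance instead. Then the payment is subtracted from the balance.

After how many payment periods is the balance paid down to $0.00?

Payment period 1: opening $44,128.65; payment $4,987.51; balance $39,141.14
Payment period 2: opening $39,141.14; payment $4,987.51; balance $34,153.63
Payment period 3: opening $34,153.63; payment $4,987.51; balance $29,166.12
Payment period 4: opening $29,166.12; payment $4,987.51; balance $24,178.61
Payment period 5: opening $24,178.61; payment $4,987.51; balance $19,191.10
Payment period 6: opening $19,191.10; payment $4,987.51; balance $14,203.59
Payment period 7: opening $14,203.59; payment $4,987.51; balance $9,216.08
Payment period 8: opening $9,216.08; payment $4,987.51; balance $4,228.57
Payment period 9: opening $4,228.57; payment $4,228.57; balance $0.00
Balance reaches $0.00 in payment period 9.

9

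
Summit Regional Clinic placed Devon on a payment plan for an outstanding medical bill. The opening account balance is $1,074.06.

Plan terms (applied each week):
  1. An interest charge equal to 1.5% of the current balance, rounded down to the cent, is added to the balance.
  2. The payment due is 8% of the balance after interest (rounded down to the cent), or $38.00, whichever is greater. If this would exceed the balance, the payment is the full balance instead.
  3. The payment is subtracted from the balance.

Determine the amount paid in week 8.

$53.99

Week 1: opening $1,074.06; interest $16.11 → $1,090.17; payment $87.21; balance $1,002.96
Week 2: opening $1,002.96; interest $15.04 → $1,018.00; payment $81.44; balance $936.56
Week 3: opening $936.56; interest $14.04 → $950.60; payment $76.04; balance $874.56
Week 4: opening $874.56; interest $13.11 → $887.67; payment $71.01; balance $816.66
Week 5: opening $816.66; interest $12.24 → $828.90; payment $66.31; balance $762.59
Week 6: opening $762.59; interest $11.43 → $774.02; payment $61.92; balance $712.10
Week 7: opening $712.10; interest $10.68 → $722.78; payment $57.82; balance $664.96
Week 8: opening $664.96; interest $9.97 → $674.93; payment $53.99; balance $620.94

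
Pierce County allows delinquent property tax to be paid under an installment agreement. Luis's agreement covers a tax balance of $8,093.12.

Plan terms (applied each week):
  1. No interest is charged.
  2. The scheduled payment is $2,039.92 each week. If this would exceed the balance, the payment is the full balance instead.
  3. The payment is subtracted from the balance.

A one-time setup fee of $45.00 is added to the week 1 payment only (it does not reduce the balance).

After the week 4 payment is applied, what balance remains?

$0.00

Week 1: $8,093.12 − $2,039.92 (+ $45.00 fee) → $6,053.20
Week 2: $6,053.20 − $2,039.92 → $4,013.28
Week 3: $4,013.28 − $2,039.92 → $1,973.36
Week 4: $1,973.36 − $1,973.36 → $0.00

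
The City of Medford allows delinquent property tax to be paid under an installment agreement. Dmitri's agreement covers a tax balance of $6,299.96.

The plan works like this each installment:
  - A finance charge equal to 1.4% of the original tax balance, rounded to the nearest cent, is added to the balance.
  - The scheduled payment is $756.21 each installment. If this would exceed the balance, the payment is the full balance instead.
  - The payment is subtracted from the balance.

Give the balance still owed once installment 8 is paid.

$955.88

# | Opening | Interest | Payment | End bal
1 | $6,299.96 | $88.20 | $756.21 | $5,631.95
2 | $5,631.95 | $88.20 | $756.21 | $4,963.94
3 | $4,963.94 | $88.20 | $756.21 | $4,295.93
4 | $4,295.93 | $88.20 | $756.21 | $3,627.92
5 | $3,627.92 | $88.20 | $756.21 | $2,959.91
6 | $2,959.91 | $88.20 | $756.21 | $2,291.90
7 | $2,291.90 | $88.20 | $756.21 | $1,623.89
8 | $1,623.89 | $88.20 | $756.21 | $955.88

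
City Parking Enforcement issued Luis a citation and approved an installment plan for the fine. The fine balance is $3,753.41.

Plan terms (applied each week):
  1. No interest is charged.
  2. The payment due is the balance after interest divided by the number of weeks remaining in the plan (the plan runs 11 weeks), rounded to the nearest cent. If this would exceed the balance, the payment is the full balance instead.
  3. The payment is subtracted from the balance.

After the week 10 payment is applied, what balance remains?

Week 1: opening $3,753.41; payment $341.22; balance $3,412.19
Week 2: opening $3,412.19; payment $341.22; balance $3,070.97
Week 3: opening $3,070.97; payment $341.22; balance $2,729.75
Week 4: opening $2,729.75; payment $341.22; balance $2,388.53
Week 5: opening $2,388.53; payment $341.22; balance $2,047.31
Week 6: opening $2,047.31; payment $341.22; balance $1,706.09
Week 7: opening $1,706.09; payment $341.22; balance $1,364.87
Week 8: opening $1,364.87; payment $341.22; balance $1,023.65
Week 9: opening $1,023.65; payment $341.22; balance $682.43
Week 10: opening $682.43; payment $341.22; balance $341.21

$341.21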